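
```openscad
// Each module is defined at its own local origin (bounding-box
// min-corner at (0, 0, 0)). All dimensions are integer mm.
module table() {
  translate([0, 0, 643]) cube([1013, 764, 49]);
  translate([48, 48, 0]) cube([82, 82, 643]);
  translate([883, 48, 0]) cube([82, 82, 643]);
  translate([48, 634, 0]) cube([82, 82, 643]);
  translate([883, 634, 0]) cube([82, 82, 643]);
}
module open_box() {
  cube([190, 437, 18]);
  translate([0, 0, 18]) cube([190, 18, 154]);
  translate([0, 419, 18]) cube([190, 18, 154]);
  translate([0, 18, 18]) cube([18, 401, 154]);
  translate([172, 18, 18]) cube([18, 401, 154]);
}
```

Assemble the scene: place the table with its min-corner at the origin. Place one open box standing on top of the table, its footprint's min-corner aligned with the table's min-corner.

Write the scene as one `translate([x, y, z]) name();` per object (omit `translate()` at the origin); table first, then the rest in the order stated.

table();
translate([0, 0, 692]) open_box();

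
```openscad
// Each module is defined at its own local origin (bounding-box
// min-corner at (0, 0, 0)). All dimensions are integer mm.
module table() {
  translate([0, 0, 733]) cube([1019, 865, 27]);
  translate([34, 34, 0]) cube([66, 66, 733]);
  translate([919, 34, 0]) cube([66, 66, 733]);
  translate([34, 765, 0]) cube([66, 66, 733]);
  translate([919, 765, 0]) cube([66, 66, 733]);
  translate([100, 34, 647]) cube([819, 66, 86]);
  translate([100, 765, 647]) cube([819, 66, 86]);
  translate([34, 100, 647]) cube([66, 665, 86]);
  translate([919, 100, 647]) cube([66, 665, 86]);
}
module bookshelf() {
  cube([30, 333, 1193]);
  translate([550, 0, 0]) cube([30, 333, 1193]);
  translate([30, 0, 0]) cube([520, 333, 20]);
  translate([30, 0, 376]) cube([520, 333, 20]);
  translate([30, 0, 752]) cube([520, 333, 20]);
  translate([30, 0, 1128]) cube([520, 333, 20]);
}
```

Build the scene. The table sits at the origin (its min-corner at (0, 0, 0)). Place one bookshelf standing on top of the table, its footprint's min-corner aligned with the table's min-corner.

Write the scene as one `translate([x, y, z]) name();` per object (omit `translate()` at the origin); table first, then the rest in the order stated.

table();
translate([0, 0, 760]) bookshelf();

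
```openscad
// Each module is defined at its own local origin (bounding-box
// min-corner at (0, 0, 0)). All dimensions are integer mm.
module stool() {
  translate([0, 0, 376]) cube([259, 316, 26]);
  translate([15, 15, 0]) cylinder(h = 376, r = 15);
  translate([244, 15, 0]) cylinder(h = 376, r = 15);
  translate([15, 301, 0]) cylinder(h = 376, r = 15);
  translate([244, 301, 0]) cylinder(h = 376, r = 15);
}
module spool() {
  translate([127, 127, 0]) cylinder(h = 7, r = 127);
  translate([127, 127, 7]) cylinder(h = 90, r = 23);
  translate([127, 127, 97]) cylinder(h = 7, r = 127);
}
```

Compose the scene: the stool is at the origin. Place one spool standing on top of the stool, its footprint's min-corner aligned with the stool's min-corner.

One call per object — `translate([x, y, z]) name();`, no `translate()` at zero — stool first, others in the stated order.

stool();
translate([0, 0, 402]) spool();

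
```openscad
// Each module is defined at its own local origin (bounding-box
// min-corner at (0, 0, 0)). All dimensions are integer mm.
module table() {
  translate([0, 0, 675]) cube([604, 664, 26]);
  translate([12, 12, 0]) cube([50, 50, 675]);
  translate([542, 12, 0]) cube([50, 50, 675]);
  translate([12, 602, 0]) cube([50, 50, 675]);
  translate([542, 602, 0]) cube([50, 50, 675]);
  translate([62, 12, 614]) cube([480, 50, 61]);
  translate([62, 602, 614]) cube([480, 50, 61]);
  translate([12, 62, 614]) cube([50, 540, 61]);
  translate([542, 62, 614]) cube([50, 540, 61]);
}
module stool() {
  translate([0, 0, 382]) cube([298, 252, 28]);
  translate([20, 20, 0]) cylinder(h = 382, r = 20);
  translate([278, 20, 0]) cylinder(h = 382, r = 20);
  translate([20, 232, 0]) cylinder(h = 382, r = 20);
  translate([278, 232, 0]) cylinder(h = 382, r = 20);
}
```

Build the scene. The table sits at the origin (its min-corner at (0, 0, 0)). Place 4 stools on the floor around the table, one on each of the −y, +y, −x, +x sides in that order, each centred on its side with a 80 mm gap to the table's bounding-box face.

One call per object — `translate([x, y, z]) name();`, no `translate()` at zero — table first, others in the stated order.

table();
translate([153, -332, 0]) stool();
translate([153, 744, 0]) stool();
translate([-378, 206, 0]) stool();
translate([684, 206, 0]) stool();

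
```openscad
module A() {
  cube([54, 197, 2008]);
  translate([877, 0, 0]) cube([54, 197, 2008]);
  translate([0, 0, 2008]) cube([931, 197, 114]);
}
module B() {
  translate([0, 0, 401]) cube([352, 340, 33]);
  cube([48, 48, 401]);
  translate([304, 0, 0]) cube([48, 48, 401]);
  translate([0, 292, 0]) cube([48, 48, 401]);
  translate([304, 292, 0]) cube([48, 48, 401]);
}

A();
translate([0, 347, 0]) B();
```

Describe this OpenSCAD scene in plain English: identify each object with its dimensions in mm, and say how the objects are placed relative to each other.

A is a rectangular door frame: two vertical jambs of 54×197 mm section, 2008 mm tall, with a clear opening 823 mm wide between their inner faces. A header 114 mm tall and 197 mm deep lies on top of the jambs and spans the full outside width.

B is a four-legged stool. The seat is 352×340 mm, 33 mm thick, top at z = 434 mm. It stands on four square legs, each 48×48 mm in cross-section, from z = 0 to the seat underside, each flush with a corner of the seat.

The stool is on the floor beside the door frame on its +y side.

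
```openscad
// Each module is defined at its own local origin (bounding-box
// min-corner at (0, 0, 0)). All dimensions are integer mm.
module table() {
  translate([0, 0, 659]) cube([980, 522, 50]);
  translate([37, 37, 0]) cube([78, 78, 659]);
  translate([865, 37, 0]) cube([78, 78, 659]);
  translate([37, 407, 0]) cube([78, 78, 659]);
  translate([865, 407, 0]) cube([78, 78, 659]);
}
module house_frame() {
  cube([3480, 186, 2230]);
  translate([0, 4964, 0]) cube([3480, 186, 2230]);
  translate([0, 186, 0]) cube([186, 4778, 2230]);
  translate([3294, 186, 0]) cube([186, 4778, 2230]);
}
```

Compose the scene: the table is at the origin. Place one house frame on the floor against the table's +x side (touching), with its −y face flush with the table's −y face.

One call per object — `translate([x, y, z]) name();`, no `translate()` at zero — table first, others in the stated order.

table();
translate([980, 0, 0]) house_frame();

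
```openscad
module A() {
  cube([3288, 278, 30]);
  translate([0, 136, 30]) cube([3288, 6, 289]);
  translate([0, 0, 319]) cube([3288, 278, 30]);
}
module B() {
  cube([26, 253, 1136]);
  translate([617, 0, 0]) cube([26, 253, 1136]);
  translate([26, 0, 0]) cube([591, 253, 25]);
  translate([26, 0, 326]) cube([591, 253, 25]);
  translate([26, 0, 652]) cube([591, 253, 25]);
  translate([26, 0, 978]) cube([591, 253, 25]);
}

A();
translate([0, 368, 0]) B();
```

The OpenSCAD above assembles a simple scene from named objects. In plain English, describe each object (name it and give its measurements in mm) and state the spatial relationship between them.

A is an I-beam lying along x, 3288 mm long. Overall section height 349 mm. Two flanges 278 mm wide (y) and 30 mm thick, one on the floor and one at the top; a web 6 mm thick runs between them, centred on the flange width.

B is a bookshelf 643 mm wide overall, 253 mm deep and 1136 mm tall. The two sides are 26 mm thick vertical panels. 4 horizontal shelves of 25 mm thickness span between the inner faces of the sides; the lowest shelf sits on the floor and shelves are stacked with a clear vertical gap of 301 mm between each pair.

The bookshelf is on the floor beside the I-beam on its +y side.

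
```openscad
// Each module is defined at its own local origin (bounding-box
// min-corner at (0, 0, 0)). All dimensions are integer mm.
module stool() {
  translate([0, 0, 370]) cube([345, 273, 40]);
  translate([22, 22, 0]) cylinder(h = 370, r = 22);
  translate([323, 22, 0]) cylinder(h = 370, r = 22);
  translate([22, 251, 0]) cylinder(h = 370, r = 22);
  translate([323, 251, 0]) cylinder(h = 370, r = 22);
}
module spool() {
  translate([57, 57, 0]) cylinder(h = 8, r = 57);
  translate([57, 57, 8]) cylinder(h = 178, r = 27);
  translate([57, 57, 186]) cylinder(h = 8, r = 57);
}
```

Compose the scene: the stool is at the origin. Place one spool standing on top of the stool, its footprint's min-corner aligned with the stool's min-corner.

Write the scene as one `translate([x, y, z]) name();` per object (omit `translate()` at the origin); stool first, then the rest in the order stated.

stool();
translate([0, 0, 410]) spool();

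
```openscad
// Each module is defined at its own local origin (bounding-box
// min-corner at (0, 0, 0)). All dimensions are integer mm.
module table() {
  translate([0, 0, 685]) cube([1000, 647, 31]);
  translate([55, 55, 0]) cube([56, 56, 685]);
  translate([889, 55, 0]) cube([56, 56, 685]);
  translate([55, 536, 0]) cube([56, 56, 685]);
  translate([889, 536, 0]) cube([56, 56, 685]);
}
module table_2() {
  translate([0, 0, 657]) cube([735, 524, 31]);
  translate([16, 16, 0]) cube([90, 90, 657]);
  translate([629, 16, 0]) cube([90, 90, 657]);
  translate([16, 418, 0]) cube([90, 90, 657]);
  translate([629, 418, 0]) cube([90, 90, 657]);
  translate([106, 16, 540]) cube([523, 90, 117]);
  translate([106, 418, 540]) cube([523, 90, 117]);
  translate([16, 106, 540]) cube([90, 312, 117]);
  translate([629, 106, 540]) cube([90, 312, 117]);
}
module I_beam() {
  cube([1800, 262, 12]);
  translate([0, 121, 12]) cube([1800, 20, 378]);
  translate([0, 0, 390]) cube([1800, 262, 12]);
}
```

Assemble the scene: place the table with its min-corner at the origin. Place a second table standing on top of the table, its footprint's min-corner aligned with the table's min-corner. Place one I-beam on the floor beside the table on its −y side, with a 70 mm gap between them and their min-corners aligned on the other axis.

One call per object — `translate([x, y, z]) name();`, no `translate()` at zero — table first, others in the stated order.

table();
translate([0, 0, 716]) table_2();
translate([0, -332, 0]) I_beam();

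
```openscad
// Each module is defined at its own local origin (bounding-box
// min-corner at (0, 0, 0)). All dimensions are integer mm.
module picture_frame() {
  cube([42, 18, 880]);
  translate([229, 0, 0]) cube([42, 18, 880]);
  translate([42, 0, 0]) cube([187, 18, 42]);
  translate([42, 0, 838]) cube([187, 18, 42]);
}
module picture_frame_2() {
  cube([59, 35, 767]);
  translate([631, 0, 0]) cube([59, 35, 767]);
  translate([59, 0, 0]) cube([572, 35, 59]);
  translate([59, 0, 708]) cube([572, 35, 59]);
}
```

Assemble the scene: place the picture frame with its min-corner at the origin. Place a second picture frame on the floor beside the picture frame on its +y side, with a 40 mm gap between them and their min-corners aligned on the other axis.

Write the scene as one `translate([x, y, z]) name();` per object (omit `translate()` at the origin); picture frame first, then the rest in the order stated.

picture_frame();
translate([0, 58, 0]) picture_frame_2();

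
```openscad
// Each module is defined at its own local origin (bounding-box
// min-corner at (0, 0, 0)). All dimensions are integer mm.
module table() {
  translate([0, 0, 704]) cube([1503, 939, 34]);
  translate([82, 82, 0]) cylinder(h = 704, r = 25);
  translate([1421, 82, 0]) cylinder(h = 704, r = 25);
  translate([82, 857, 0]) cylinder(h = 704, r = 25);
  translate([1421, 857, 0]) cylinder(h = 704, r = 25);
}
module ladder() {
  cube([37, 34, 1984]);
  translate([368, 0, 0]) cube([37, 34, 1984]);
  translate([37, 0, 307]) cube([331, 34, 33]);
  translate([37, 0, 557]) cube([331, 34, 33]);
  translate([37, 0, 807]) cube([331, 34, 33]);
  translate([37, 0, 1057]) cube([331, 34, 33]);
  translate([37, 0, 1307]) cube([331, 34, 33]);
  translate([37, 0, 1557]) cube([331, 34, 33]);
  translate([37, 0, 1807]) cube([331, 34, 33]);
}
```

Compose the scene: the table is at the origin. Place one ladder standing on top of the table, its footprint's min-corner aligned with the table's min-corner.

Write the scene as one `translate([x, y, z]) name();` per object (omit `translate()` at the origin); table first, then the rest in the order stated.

table();
translate([0, 0, 738]) ladder();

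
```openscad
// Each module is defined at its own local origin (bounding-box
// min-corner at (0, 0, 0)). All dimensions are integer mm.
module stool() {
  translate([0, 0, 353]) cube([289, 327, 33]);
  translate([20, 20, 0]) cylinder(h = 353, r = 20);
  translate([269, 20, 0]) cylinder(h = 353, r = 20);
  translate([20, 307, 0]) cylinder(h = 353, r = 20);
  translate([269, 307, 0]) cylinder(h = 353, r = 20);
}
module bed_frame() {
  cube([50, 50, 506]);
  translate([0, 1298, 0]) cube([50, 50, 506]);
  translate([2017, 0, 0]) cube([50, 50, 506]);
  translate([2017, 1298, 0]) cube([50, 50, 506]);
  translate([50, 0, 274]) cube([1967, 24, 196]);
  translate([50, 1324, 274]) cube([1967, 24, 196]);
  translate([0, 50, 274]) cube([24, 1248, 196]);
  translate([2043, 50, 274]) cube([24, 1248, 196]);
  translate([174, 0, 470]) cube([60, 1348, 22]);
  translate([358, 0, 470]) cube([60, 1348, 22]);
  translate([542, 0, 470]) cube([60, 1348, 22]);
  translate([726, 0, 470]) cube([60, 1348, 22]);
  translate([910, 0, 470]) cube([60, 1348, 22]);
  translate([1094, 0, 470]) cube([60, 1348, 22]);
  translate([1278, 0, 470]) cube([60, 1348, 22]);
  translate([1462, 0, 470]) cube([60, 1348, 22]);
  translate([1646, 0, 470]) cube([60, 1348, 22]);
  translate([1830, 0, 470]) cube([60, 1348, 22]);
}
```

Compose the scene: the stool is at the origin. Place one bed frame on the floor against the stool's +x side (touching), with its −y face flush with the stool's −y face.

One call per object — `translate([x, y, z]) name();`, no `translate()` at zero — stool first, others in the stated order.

stool();
translate([289, 0, 0]) bed_frame();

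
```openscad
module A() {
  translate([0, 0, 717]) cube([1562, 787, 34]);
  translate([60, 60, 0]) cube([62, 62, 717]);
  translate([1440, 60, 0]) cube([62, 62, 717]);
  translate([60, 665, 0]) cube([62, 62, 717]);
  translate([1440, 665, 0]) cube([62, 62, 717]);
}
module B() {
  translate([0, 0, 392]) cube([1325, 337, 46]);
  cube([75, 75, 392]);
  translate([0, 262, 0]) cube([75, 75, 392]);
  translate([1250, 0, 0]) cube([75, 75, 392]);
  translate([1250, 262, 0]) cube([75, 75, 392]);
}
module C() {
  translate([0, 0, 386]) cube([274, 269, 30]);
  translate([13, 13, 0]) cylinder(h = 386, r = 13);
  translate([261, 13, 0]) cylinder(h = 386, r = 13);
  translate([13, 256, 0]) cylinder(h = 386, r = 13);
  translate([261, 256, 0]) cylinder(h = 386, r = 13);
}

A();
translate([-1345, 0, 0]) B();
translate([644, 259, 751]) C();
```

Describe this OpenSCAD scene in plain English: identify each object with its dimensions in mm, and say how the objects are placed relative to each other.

A is a table: top 1562 mm (x) × 787 mm (y), 34 mm thick, upper face at z = 751 mm, on four 62×62 mm square legs, each inset 60 mm from the nearest pair of top edges, running from z = 0 to the bottom of the top.

B is a bench: a 1325×337 mm seat slab, 46 mm thick, top at z = 438 mm, on four 75×75 mm square legs flush with the seat corners and standing on z = 0.

C is a four-legged stool. The seat is 274×269 mm, 30 mm thick, top at z = 416 mm. It stands on four round legs, each 26 mm in diameter, from z = 0 to the seat underside, each leg's axis is inset half a diameter from the nearest pair of seat edges (so the leg's bounding box is flush with the corner).

The bench is on the floor beside the table on its −x side. The stool is on top of the table, centred.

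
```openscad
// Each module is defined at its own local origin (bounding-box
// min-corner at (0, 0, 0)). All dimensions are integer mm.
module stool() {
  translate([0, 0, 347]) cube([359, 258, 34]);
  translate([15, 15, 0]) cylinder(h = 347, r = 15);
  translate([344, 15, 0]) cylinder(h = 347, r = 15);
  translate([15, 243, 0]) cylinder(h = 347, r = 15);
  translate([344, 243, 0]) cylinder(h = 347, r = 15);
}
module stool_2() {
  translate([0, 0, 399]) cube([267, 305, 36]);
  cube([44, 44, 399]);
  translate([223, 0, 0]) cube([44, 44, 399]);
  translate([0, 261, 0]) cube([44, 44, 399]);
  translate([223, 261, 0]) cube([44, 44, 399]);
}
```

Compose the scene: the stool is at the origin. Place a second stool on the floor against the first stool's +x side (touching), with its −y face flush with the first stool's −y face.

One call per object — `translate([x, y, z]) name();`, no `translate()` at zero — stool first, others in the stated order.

stool();
translate([359, 0, 0]) stool_2();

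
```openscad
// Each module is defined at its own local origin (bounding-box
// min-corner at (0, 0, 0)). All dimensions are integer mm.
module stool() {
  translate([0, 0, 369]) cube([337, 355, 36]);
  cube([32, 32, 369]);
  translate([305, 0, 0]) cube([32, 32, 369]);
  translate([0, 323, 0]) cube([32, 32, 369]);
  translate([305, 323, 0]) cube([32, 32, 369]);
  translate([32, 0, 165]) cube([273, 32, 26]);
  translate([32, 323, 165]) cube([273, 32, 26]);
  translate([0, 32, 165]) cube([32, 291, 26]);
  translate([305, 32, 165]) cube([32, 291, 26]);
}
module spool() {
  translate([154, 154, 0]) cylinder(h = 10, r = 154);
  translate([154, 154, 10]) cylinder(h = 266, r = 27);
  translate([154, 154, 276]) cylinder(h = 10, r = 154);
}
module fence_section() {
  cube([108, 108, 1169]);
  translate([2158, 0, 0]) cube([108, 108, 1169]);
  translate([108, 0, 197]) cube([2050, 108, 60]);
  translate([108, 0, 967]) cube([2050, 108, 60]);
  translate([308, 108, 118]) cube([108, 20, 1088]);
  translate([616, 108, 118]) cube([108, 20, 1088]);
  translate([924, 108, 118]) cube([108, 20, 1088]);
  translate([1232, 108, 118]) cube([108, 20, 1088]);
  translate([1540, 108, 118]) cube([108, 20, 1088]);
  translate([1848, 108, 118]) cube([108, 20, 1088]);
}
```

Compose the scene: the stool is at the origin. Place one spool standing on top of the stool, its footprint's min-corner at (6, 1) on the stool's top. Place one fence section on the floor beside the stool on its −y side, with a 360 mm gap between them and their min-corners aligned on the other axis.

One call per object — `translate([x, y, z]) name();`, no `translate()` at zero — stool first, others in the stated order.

stool();
translate([6, 1, 405]) spool();
translate([0, -488, 0]) fence_section();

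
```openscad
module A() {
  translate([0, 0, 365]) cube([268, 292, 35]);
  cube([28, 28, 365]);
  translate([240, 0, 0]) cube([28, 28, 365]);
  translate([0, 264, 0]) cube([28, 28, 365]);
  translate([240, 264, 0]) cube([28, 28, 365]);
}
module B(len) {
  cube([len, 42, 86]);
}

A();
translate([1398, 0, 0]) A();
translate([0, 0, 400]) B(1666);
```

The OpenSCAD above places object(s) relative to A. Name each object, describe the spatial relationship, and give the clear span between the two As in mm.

A is a stool. B is a beam. A beam spans the tops of two stools. The clear span between the two stools is 1130 mm.

Second stool starts at x = 1398; first ends at x = 268; clear span = 1398 − 268 = 1130 mm.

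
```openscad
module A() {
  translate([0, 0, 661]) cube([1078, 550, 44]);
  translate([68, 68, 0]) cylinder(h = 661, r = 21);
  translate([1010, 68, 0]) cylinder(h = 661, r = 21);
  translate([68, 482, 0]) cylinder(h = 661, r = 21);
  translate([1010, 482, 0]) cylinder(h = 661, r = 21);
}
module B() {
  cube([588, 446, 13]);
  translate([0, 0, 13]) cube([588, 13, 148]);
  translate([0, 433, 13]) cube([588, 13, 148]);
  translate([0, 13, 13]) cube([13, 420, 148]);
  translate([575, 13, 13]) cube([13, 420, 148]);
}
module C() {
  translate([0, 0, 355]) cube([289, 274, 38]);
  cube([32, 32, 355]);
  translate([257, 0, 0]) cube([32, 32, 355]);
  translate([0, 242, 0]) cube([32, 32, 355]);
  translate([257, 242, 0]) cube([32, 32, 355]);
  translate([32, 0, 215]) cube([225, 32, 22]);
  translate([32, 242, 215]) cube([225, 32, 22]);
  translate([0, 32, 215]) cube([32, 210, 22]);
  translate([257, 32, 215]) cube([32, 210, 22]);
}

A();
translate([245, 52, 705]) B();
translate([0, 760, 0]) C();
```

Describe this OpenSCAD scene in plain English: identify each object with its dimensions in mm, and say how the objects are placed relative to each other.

A is a rectangular dining table. The top is 1078×550×44 mm with its upper surface at z = 705 mm. It stands on four round legs of 42 mm diameter, each leg's bounding box inset 47 mm from the nearest pair of top edges, running from the floor to the underside of the top.

B is an open storage box with external size 588×446×161 mm and wall thickness 13 mm (the base is also 13 mm thick). The base covers the whole footprint; the four walls stand on the base, with the y-facing walls full-width and the x-facing walls fitting between their inner faces.

C is a four-legged stool. The seat is 289×274 mm, 38 mm thick, top at z = 393 mm. It stands on four square legs, each 32×32 mm in cross-section, from z = 0 to the seat underside, each flush with a corner of the seat. Four stretchers, 32 mm wide and 22 mm tall, connect adjacent legs with their undersides at z = 215 mm, each running between the inner faces of the legs it joins and aligned with the legs' outer faces on the other axis.

The open box is on top of the table, centred. The stool is on the floor beside the table on its +y side.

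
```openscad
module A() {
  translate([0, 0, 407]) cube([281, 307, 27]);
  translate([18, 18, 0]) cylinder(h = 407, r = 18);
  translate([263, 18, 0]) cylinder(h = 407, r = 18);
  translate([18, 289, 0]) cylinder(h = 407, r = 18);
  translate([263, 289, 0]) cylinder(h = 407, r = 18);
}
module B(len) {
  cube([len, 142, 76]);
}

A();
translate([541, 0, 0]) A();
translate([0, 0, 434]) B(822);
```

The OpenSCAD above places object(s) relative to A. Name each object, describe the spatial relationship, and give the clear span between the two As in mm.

A is a stool. B is a beam. A beam spans the tops of two stools. The clear span between the two stools is 260 mm.

Second stool starts at x = 541; first ends at x = 281; clear span = 541 − 281 = 260 mm.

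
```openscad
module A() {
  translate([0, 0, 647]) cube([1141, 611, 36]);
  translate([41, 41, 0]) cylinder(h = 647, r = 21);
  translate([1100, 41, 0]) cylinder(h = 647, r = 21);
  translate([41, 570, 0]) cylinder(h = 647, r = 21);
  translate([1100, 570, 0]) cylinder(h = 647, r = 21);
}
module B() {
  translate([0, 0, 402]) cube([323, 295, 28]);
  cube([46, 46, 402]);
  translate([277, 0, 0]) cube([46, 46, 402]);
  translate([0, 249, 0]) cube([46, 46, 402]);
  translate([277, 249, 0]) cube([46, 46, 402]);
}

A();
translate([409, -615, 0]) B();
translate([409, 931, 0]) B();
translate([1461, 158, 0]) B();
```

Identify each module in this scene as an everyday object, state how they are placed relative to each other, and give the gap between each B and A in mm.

A is a table. B is a stool. Three stools sit around the table at the −y, +y, +x sides. The gap between each stool and the table is 320 mm.

Each stool's nearest face is 320 mm from the table's bounding box.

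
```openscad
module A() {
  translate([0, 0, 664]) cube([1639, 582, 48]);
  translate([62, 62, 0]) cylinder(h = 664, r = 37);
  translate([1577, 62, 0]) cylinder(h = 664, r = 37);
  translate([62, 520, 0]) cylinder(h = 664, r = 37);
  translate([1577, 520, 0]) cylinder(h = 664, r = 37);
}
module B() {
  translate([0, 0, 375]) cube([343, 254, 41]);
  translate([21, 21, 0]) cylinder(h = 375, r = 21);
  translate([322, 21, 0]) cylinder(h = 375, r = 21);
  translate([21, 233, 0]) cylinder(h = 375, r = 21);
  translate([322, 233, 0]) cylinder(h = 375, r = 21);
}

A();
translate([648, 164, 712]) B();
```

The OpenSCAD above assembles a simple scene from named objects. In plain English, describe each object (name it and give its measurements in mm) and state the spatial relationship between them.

A is a table with a 1639×582 mm rectangular top, 48 mm thick, top surface at z = 712 mm, supported by four round legs of 74 mm diameter, each leg's bounding box inset 25 mm from the nearest pair of top edges, running from the floor.

B is a four-legged stool. The seat is 343×254 mm, 41 mm thick, top at z = 416 mm. It stands on four round legs, each 42 mm in diameter, from z = 0 to the seat underside, each leg's axis is inset half a diameter from the nearest pair of seat edges (so the leg's bounding box is flush with the corner).

The stool is on top of the table, centred.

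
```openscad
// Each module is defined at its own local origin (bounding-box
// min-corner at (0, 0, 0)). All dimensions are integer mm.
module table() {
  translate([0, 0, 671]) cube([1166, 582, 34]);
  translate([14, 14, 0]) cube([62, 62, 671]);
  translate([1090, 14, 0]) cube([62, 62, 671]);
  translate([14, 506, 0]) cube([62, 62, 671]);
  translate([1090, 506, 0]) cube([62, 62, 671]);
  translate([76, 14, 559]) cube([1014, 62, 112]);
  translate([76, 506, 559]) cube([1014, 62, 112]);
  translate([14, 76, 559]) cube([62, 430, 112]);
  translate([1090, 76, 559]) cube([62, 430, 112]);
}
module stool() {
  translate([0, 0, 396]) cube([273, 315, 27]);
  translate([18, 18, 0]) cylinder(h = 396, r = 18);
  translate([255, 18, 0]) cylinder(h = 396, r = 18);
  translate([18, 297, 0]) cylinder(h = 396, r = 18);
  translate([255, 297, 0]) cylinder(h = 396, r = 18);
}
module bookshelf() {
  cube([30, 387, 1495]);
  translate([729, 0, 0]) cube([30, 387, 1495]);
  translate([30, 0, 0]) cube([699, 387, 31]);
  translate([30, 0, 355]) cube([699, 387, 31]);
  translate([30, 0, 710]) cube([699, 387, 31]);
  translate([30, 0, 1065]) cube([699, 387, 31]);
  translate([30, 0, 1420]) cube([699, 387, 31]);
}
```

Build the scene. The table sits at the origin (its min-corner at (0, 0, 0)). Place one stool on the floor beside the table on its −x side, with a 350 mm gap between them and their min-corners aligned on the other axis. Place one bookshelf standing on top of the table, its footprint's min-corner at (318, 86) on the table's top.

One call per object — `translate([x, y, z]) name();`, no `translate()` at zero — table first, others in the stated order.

table();
translate([-623, 0, 0]) stool();
translate([318, 86, 705]) bookshelf();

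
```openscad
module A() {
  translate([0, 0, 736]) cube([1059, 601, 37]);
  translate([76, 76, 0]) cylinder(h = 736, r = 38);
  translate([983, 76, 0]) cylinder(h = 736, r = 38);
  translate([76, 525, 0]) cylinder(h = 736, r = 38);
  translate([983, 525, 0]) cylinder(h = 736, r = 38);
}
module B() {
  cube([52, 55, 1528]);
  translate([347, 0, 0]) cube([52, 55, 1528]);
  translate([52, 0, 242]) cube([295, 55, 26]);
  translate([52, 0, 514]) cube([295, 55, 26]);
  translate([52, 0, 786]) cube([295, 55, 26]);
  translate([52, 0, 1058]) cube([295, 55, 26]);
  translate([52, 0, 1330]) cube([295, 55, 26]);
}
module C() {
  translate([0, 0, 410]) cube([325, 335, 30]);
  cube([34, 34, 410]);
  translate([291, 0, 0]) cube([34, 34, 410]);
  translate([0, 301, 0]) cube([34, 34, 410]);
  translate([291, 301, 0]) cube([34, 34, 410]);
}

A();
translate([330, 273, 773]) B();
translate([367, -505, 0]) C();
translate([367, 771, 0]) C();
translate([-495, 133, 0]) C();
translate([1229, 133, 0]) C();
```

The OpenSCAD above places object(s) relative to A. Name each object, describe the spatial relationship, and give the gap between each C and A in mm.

Each stool's nearest face is 170 mm from the table's bounding box.

A is a table. B is a ladder. C is a stool. The ladder is on top of the table, centred. Four stools sit around the table at the −y, +y, −x, +x sides. The gap between each stool and the table is 170 mm.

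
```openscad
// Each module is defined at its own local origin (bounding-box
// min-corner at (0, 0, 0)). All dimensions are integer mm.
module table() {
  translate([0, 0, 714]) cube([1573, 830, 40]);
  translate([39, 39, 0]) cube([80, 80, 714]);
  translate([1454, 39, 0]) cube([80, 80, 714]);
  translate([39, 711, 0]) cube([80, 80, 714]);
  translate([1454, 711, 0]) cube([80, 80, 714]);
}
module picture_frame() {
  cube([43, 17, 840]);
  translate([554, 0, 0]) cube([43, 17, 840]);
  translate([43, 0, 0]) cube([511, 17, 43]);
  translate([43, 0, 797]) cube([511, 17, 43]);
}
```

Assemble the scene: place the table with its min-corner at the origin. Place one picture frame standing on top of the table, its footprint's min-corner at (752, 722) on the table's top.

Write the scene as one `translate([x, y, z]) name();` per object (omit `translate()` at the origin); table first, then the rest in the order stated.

table();
translate([752, 722, 754]) picture_frame();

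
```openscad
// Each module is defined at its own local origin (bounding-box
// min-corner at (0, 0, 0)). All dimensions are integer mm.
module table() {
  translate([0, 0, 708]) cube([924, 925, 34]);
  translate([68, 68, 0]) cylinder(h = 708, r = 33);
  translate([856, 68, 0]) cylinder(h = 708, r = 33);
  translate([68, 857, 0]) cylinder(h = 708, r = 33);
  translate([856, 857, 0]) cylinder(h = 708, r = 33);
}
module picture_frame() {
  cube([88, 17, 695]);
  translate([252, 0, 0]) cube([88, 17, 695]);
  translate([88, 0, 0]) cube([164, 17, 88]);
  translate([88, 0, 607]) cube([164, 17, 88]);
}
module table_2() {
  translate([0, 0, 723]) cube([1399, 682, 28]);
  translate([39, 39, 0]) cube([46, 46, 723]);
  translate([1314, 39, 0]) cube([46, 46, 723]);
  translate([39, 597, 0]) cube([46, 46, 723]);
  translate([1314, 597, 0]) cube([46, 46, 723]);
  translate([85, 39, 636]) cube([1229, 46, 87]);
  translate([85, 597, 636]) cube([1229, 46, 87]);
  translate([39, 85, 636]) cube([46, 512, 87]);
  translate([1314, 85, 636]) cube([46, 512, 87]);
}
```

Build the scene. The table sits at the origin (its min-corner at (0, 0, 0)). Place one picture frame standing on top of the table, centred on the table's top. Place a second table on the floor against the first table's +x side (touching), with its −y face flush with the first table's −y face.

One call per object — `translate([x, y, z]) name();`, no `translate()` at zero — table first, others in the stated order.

table();
translate([292, 454, 742]) picture_frame();
translate([924, 0, 0]) table_2();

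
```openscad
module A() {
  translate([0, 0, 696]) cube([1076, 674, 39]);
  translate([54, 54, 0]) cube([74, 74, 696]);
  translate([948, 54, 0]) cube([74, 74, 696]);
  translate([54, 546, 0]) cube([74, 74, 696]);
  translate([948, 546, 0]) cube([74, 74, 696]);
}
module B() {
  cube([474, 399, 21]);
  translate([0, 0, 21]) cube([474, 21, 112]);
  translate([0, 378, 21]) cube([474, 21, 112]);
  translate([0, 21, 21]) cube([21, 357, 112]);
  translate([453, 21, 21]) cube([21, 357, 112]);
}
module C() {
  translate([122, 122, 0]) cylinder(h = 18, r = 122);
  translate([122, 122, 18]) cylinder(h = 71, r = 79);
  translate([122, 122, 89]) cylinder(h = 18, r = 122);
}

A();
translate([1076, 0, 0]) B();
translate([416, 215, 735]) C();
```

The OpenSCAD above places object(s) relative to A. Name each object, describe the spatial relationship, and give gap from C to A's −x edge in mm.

The spool's min-x is at 416; the table's min-x is 0; gap = 416 mm.

A is a table. B is an open box. C is a spool. The open box is against the table's +x side, with their −y faces flush. The spool is on top of the table, centred. The gap from the spool to the table's −x edge is 416 mm.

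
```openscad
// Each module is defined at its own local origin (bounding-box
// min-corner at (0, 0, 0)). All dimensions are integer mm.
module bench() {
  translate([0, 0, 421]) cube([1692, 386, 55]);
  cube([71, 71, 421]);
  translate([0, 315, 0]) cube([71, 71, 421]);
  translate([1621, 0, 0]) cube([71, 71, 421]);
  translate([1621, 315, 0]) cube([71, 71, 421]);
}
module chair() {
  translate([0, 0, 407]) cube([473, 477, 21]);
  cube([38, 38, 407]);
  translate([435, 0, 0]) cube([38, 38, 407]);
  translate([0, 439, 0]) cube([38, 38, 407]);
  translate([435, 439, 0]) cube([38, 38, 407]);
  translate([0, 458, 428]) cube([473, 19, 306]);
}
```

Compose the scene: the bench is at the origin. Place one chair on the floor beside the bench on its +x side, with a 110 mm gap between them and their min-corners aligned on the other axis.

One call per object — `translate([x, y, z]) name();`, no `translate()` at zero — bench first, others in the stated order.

bench();
translate([1802, 0, 0]) chair();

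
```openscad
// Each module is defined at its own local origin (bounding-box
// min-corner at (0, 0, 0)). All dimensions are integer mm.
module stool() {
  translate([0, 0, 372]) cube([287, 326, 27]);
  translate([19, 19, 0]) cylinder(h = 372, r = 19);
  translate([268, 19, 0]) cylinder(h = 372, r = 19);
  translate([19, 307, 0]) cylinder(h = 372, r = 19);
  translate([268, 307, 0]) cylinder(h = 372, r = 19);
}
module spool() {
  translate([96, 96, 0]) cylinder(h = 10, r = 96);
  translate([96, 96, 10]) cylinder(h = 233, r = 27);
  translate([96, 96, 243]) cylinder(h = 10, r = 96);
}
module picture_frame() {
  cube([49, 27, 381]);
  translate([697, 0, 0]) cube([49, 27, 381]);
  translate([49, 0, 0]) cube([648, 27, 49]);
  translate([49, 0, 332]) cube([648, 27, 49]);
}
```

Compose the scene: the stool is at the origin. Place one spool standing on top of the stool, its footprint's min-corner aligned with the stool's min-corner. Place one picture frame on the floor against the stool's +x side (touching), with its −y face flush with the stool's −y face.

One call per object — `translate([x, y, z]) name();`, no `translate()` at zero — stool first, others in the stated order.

stool();
translate([0, 0, 399]) spool();
translate([287, 0, 0]) picture_frame();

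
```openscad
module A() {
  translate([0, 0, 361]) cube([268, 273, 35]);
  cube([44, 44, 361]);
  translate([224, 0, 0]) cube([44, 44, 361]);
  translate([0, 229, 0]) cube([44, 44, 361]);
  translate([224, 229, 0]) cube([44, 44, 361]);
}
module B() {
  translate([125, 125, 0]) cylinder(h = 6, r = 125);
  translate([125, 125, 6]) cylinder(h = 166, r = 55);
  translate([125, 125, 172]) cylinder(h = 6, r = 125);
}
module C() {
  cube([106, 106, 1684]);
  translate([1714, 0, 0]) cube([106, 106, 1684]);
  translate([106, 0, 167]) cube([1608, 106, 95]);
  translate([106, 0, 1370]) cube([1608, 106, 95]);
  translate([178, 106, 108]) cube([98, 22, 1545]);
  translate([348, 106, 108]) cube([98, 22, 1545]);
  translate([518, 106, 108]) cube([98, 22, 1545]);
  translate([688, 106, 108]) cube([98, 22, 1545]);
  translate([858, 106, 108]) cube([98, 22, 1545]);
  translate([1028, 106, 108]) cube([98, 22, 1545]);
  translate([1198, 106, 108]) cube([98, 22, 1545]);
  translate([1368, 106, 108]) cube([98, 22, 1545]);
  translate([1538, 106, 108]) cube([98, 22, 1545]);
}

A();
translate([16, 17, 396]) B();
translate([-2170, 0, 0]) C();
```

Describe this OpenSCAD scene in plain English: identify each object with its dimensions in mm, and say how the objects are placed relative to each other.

A is a simple wooden stool: a rectangular seat 268 mm (x) by 273 mm (y), 35 mm thick, top face at z = 396 mm, on four square legs, each 44×44 mm in cross-section. The legs rest on z = 0, each flush with a corner of the seat.

B is a spool: two coaxial disc flanges of radius 125 mm and thickness 6 mm, joined by a core cylinder of radius 55 mm and height 166 mm. The lower flange rests on z = 0 and the three cylinders share a vertical axis.

C is a fence section. Two 106×106 mm posts, 1684 mm tall, stand on the floor with a clear span of 1608 mm between their inner faces. Two horizontal rails of 106×95 mm section span the gap between the posts with their undersides at z = 167 mm and z = 1370 mm, flush with the posts' −y face. 9 pickets, each 98 mm wide, 22 mm thick and 1545 mm tall, are fixed to the +y face of the rails with their bottoms at z = 108 mm, evenly spaced across the span with equal gaps (rounded down to the nearest mm) at the −x end and between each pair — any rounding remainder accumulates at the +x end.

The spool is on top of the stool. The fence section is on the floor beside the stool on its −x side.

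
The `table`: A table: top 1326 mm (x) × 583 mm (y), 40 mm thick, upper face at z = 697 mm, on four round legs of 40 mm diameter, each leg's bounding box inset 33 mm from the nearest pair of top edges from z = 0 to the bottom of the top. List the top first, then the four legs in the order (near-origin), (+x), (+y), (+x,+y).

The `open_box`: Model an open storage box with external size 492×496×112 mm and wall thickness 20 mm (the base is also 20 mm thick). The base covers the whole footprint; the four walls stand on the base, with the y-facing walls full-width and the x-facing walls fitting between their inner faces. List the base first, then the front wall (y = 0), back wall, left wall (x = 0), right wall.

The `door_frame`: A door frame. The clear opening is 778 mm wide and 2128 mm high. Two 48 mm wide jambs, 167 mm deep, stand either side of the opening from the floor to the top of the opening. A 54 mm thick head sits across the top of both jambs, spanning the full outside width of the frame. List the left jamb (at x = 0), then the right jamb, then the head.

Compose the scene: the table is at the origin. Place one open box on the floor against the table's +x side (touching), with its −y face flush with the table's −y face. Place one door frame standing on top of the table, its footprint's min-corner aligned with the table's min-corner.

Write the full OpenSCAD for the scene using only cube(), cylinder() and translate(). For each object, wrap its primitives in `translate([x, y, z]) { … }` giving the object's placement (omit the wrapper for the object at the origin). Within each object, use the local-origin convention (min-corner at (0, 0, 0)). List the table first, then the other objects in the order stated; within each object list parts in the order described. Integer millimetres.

translate([0, 0, 657]) cube([1326, 583, 40]);
translate([53, 53, 0]) cylinder(h = 657, r = 20);
translate([1273, 53, 0]) cylinder(h = 657, r = 20);
translate([53, 530, 0]) cylinder(h = 657, r = 20);
translate([1273, 530, 0]) cylinder(h = 657, r = 20);
translate([1326, 0, 0]) {
  cube([492, 496, 20]);
  translate([0, 0, 20]) cube([492, 20, 92]);
  translate([0, 476, 20]) cube([492, 20, 92]);
  translate([0, 20, 20]) cube([20, 456, 92]);
  translate([472, 20, 20]) cube([20, 456, 92]);
}
translate([0, 0, 697]) {
  cube([48, 167, 2128]);
  translate([826, 0, 0]) cube([48, 167, 2128]);
  translate([0, 0, 2128]) cube([874, 167, 54]);
}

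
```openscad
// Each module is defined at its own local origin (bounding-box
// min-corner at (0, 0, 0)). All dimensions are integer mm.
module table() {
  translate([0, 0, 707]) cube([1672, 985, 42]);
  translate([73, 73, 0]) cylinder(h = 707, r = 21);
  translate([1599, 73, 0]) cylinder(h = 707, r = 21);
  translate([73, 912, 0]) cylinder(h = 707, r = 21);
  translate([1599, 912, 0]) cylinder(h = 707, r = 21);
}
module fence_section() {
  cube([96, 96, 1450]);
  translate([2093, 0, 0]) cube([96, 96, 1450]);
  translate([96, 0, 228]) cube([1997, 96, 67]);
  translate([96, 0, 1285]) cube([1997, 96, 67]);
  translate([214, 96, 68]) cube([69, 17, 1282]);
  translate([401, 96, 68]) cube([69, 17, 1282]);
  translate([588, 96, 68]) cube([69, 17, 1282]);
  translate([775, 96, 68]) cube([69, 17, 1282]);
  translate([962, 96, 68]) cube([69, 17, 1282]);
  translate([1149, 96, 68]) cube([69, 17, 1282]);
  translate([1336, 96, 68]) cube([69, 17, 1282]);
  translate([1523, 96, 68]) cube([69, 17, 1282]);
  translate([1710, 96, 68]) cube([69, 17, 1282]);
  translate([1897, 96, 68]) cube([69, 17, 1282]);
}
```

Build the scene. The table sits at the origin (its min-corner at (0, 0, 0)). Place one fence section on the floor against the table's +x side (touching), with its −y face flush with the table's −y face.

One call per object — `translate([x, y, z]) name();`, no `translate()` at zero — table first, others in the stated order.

table();
translate([1672, 0, 0]) fence_section();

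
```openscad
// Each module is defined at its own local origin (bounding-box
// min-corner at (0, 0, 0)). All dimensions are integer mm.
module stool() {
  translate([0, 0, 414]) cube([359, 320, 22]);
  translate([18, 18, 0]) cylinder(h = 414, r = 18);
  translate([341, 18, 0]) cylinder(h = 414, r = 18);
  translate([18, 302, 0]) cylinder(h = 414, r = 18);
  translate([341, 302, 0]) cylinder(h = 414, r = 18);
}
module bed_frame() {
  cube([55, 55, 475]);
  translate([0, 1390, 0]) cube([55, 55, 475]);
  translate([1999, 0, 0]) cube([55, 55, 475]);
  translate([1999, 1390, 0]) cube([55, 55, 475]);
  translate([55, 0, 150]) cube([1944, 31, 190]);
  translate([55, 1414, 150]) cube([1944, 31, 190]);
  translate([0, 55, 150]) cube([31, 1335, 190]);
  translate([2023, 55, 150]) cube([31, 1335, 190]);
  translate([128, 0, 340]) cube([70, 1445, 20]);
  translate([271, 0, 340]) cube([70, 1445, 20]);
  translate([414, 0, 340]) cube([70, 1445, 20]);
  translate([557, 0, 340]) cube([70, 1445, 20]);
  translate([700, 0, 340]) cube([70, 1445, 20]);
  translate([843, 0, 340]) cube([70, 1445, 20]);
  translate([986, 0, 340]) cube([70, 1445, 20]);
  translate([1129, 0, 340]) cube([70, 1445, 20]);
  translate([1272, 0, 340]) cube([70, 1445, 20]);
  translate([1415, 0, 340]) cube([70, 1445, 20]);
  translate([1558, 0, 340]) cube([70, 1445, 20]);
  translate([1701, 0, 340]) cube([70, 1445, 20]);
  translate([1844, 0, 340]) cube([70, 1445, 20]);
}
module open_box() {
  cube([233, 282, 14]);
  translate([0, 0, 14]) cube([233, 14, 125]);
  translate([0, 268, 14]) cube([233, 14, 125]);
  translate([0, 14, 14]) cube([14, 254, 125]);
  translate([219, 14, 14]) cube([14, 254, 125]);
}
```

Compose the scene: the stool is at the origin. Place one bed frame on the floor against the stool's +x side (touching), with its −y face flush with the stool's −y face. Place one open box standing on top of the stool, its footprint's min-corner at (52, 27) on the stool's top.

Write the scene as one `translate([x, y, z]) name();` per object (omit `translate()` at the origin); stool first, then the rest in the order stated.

stool();
translate([359, 0, 0]) bed_frame();
translate([52, 27, 436]) open_box();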